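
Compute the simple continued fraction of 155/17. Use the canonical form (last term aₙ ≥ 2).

155 = 9·17 + 2
17 = 8·2 + 1
2 = 2·1 + 0  (stop)
So 155/17 = [9; 8, 2].

[9; 8, 2]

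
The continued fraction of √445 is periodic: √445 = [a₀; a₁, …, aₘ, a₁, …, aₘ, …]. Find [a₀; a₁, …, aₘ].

[21; 10, 1, 1, 10, 42]

a₀ = ⌊√445⌋ = 21.
With m₀=0, d₀=1 and mₖ₊₁ = dₖaₖ − mₖ, dₖ₊₁ = (n − mₖ₊₁²)/dₖ, aₖ₊₁ = ⌊(a₀+mₖ₊₁)/dₖ₊₁⌋:
  k=1: m=21, d=4, a=10
  k=2: m=19, d=21, a=1
  k=3: m=2, d=21, a=1
  k=4: m=19, d=4, a=10
  k=5: m=21, d=1, a=42
d=1 and a=2a₀=42 at k=5, so the next step gives (m, d) = (21, 4) again — its k=1 value — and the period has length 5.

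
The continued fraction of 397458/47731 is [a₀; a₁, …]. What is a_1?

3

397458 = 8·47731 + 15610   →  a_0 = 8
47731 = 3·15610 + 901   →  a_1 = 3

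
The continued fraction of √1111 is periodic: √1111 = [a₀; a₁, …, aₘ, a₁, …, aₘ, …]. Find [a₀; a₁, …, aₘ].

a₀ = ⌊√1111⌋ = 33.
With m₀=0, d₀=1 and mₖ₊₁ = dₖaₖ − mₖ, dₖ₊₁ = (n − mₖ₊₁²)/dₖ, aₖ₊₁ = ⌊(a₀+mₖ₊₁)/dₖ₊₁⌋:
  k=1: m=33, d=22, a=3
  k=2: m=33, d=1, a=66
d=1 and a=2a₀=66 at k=2, so the next step gives (m, d) = (33, 22) again — its k=1 value — and the period has length 2.

[33; 3, 66]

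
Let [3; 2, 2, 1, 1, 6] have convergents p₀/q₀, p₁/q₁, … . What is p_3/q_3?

Using pₖ = aₖpₖ₋₁ + pₖ₋₂, qₖ = aₖqₖ₋₁ + qₖ₋₂ (with p₋₁=1, p₋₂=0, q₋₁=0, q₋₂=1):
  k=0: a=3, p=3, q=1
  k=1: a=2, p=7, q=2
  k=2: a=2, p=17, q=5
  k=3: a=1, p=24, q=7

24/7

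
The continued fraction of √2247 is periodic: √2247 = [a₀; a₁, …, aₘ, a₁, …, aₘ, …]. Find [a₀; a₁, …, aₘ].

a₀ = ⌊√2247⌋ = 47.
With m₀=0, d₀=1 and mₖ₊₁ = dₖaₖ − mₖ, dₖ₊₁ = (n − mₖ₊₁²)/dₖ, aₖ₊₁ = ⌊(a₀+mₖ₊₁)/dₖ₊₁⌋:
  k=1: m=47, d=38, a=2
  k=2: m=29, d=37, a=2
  k=3: m=45, d=6, a=15
  k=4: m=45, d=37, a=2
  k=5: m=29, d=38, a=2
  k=6: m=47, d=1, a=94
d=1 and a=2a₀=94 at k=6, so the next step gives (m, d) = (47, 38) again — its k=1 value — and the period has length 6.

[47; 2, 2, 15, 2, 2, 94]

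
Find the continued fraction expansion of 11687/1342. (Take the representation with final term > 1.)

[8; 1, 2, 2, 3, 5, 3, 3]

11687 = 8×1342 + 951
1342 = 1×951 + 391
951 = 2×391 + 169
391 = 2×169 + 53
169 = 3×53 + 10
53 = 5×10 + 3
10 = 3×3 + 1
3 = 3×1 + 0  (stop)
So 11687/1342 = [8; 1, 2, 2, 3, 5, 3, 3].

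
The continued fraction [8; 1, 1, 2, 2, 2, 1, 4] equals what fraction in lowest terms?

1657/193

Fold from the inside: start with 4/1.
  1 + 1/4 = 5/4
  2 + 4/5 = 14/5
  2 + 5/14 = 33/14
  2 + 14/33 = 80/33
  1 + 33/80 = 113/80
  1 + 80/113 = 193/113
  8 + 113/193 = 1657/193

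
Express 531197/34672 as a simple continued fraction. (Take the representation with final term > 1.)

[15; 3, 8, 2, 2, 2, 6, 17]

531197 = 15×34672 + 11117
34672 = 3×11117 + 1321
11117 = 8×1321 + 549
1321 = 2×549 + 223
549 = 2×223 + 103
223 = 2×103 + 17
103 = 6×17 + 1
17 = 17×1 + 0  (stop)
So 531197/34672 = [15; 3, 8, 2, 2, 2, 6, 17].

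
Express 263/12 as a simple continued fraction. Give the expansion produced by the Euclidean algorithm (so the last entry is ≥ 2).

[21; 1, 11]

263 = 21*12 + 11
12 = 1*11 + 1
11 = 11*1 + 0  (stop)
So 263/12 = [21; 1, 11].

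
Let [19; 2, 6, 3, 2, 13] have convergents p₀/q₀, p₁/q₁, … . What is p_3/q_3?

Using pₖ = aₖpₖ₋₁ + pₖ₋₂, qₖ = aₖqₖ₋₁ + qₖ₋₂ (with p₋₁=1, p₋₂=0, q₋₁=0, q₋₂=1):
  k=0: a=19, p=19, q=1
  k=1: a=2, p=39, q=2
  k=2: a=6, p=253, q=13
  k=3: a=3, p=798, q=41

798/41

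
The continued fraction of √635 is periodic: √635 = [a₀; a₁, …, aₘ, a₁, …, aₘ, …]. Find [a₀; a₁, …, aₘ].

[25; 5, 50]

a₀ = ⌊√635⌋ = 25.
With m₀=0, d₀=1 and mₖ₊₁ = dₖaₖ − mₖ, dₖ₊₁ = (n − mₖ₊₁²)/dₖ, aₖ₊₁ = ⌊(a₀+mₖ₊₁)/dₖ₊₁⌋:
  k=1: m=25, d=10, a=5
  k=2: m=25, d=1, a=50
d=1 and a=2a₀=50 at k=2, so the next step gives (m, d) = (25, 10) again — its k=1 value — and the period has length 2.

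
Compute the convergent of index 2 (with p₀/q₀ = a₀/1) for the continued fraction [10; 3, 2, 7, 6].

72/7

Using pₖ = aₖpₖ₋₁ + pₖ₋₂, qₖ = aₖqₖ₋₁ + qₖ₋₂ (with p₋₁=1, p₋₂=0, q₋₁=0, q₋₂=1):
  k=0: a=10, p=10, q=1
  k=1: a=3, p=31, q=3
  k=2: a=2, p=72, q=7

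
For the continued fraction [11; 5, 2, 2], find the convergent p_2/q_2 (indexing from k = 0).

123/11

Using pₖ = aₖpₖ₋₁ + pₖ₋₂, qₖ = aₖqₖ₋₁ + qₖ₋₂ (with p₋₁=1, p₋₂=0, q₋₁=0, q₋₂=1):
  k=0: a=11, p=11, q=1
  k=1: a=5, p=56, q=5
  k=2: a=2, p=123, q=11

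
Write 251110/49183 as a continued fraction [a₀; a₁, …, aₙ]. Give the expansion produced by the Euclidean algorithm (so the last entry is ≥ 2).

[5; 9, 2, 7, 6, 6, 9]

251110 = 5×49183 + 5195
49183 = 9×5195 + 2428
5195 = 2×2428 + 339
2428 = 7×339 + 55
339 = 6×55 + 9
55 = 6×9 + 1
9 = 9×1 + 0  (stop)
So 251110/49183 = [5; 9, 2, 7, 6, 6, 9].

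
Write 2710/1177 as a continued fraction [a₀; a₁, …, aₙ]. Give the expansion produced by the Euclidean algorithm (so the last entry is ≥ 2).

2710 = 2·1177 + 356
1177 = 3·356 + 109
356 = 3·109 + 29
109 = 3·29 + 22
29 = 1·22 + 7
22 = 3·7 + 1
7 = 7·1 + 0  (stop)
So 2710/1177 = [2; 3, 3, 3, 1, 3, 7].

[2; 3, 3, 3, 1, 3, 7]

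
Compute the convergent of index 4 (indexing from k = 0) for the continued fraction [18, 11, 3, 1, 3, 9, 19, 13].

3057/169

Using pₖ = aₖpₖ₋₁ + pₖ₋₂, qₖ = aₖqₖ₋₁ + qₖ₋₂ (with p₋₁=1, p₋₂=0, q₋₁=0, q₋₂=1):
  k=0: a=18, p=18, q=1
  k=1: a=11, p=199, q=11
  k=2: a=3, p=615, q=34
  k=3: a=1, p=814, q=45
  k=4: a=3, p=3057, q=169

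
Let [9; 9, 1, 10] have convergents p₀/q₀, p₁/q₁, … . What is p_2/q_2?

91/10

Using pₖ = aₖpₖ₋₁ + pₖ₋₂, qₖ = aₖqₖ₋₁ + qₖ₋₂ (with p₋₁=1, p₋₂=0, q₋₁=0, q₋₂=1):
  k=0: a=9, p=9, q=1
  k=1: a=9, p=82, q=9
  k=2: a=1, p=91, q=10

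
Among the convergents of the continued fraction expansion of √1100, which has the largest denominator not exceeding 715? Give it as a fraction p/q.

13167/397

√1100 = [33; 6, 66, …] (period length 2).
Convergents:
  p_0/q_0 = 33/1
  p_1/q_1 = 199/6
  p_2/q_2 = 13167/397
  p_3/q_3 = 79201/2388
q_2 = 397 ≤ 715 < 2388 = q_3, so the answer is 13167/397.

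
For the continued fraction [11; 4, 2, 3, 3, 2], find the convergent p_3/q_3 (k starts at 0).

348/31

Using pₖ = aₖpₖ₋₁ + pₖ₋₂, qₖ = aₖqₖ₋₁ + qₖ₋₂ (with p₋₁=1, p₋₂=0, q₋₁=0, q₋₂=1):
  k=0: a=11, p=11, q=1
  k=1: a=4, p=45, q=4
  k=2: a=2, p=101, q=9
  k=3: a=3, p=348, q=31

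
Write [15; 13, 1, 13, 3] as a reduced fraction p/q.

9028/599

Using pₖ = aₖpₖ₋₁ + pₖ₋₂ and qₖ = aₖqₖ₋₁ + qₖ₋₂:
  k=0: a=15, p=15, q=1
  k=1: a=13, p=196, q=13
  k=2: a=1, p=211, q=14
  k=3: a=13, p=2939, q=195
  k=4: a=3, p=9028, q=599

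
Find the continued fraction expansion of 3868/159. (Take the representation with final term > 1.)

3868 = 24·159 + 52
159 = 3·52 + 3
52 = 17·3 + 1
3 = 3·1 + 0  (stop)
So 3868/159 = [24; 3, 17, 3].

[24; 3, 17, 3]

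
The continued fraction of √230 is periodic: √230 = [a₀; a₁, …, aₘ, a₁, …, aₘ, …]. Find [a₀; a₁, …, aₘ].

[15; 6, 30]

a₀ = ⌊√230⌋ = 15.
With m₀=0, d₀=1 and mₖ₊₁ = dₖaₖ − mₖ, dₖ₊₁ = (n − mₖ₊₁²)/dₖ, aₖ₊₁ = ⌊(a₀+mₖ₊₁)/dₖ₊₁⌋:
  k=1: m=15, d=5, a=6
  k=2: m=15, d=1, a=30
d=1 and a=2a₀=30 at k=2, so the next step gives (m, d) = (15, 5) again — its k=1 value — and the period has length 2.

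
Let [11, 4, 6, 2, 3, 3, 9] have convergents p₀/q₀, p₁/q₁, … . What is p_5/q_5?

Using pₖ = aₖpₖ₋₁ + pₖ₋₂, qₖ = aₖqₖ₋₁ + qₖ₋₂ (with p₋₁=1, p₋₂=0, q₋₁=0, q₋₂=1):
  k=0: a=11, p=11, q=1
  k=1: a=4, p=45, q=4
  k=2: a=6, p=281, q=25
  k=3: a=2, p=607, q=54
  k=4: a=3, p=2102, q=187
  k=5: a=3, p=6913, q=615

6913/615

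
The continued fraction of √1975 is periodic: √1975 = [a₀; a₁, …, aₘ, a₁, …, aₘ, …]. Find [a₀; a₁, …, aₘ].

a₀ = ⌊√1975⌋ = 44.
With m₀=0, d₀=1 and mₖ₊₁ = dₖaₖ − mₖ, dₖ₊₁ = (n − mₖ₊₁²)/dₖ, aₖ₊₁ = ⌊(a₀+mₖ₊₁)/dₖ₊₁⌋:
  k=1: m=44, d=39, a=2
  k=2: m=34, d=21, a=3
  k=3: m=29, d=54, a=1
  k=4: m=25, d=25, a=2
  k=5: m=25, d=54, a=1
  k=6: m=29, d=21, a=3
  k=7: m=34, d=39, a=2
  k=8: m=44, d=1, a=88
d=1 and a=2a₀=88 at k=8, so the next step gives (m, d) = (44, 39) again — its k=1 value — and the period has length 8.

[44; 2, 3, 1, 2, 1, 3, 2, 88]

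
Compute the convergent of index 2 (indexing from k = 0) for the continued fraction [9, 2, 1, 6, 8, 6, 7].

Using pₖ = aₖpₖ₋₁ + pₖ₋₂, qₖ = aₖqₖ₋₁ + qₖ₋₂ (with p₋₁=1, p₋₂=0, q₋₁=0, q₋₂=1):
  k=0: a=9, p=9, q=1
  k=1: a=2, p=19, q=2
  k=2: a=1, p=28, q=3

28/3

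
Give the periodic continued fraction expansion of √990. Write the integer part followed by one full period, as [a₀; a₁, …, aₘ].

[31; 2, 6, 2, 62]

a₀ = ⌊√990⌋ = 31.
With m₀=0, d₀=1 and mₖ₊₁ = dₖaₖ − mₖ, dₖ₊₁ = (n − mₖ₊₁²)/dₖ, aₖ₊₁ = ⌊(a₀+mₖ₊₁)/dₖ₊₁⌋:
  k=1: m=31, d=29, a=2
  k=2: m=27, d=9, a=6
  k=3: m=27, d=29, a=2
  k=4: m=31, d=1, a=62
d=1 and a=2a₀=62 at k=4, so the next step gives (m, d) = (31, 29) again — its k=1 value — and the period has length 4.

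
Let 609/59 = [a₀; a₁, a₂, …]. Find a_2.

609 = 10·59 + 19   →  a_0 = 10
59 = 3·19 + 2   →  a_1 = 3
19 = 9·2 + 1   →  a_2 = 9

9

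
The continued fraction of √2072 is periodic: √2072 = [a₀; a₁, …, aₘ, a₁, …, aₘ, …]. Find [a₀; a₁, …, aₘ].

a₀ = ⌊√2072⌋ = 45.
With m₀=0, d₀=1 and mₖ₊₁ = dₖaₖ − mₖ, dₖ₊₁ = (n − mₖ₊₁²)/dₖ, aₖ₊₁ = ⌊(a₀+mₖ₊₁)/dₖ₊₁⌋:
  k=1: m=45, d=47, a=1
  k=2: m=2, d=44, a=1
  k=3: m=42, d=7, a=12
  k=4: m=42, d=44, a=1
  k=5: m=2, d=47, a=1
  k=6: m=45, d=1, a=90
d=1 and a=2a₀=90 at k=6, so the next step gives (m, d) = (45, 47) again — its k=1 value — and the period has length 6.

[45; 1, 1, 12, 1, 1, 90]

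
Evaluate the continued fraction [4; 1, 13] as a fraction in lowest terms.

69/14

Fold from the inside: start with 13/1.
  1 + 1/13 = 14/13
  4 + 13/14 = 69/14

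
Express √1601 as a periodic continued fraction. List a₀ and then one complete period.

[40; 80]

a₀ = ⌊√1601⌋ = 40.
With m₀=0, d₀=1 and mₖ₊₁ = dₖaₖ − mₖ, dₖ₊₁ = (n − mₖ₊₁²)/dₖ, aₖ₊₁ = ⌊(a₀+mₖ₊₁)/dₖ₊₁⌋:
  k=1: m=40, d=1, a=80
d=1 and a=2a₀=80 at k=1, so the next step gives (m, d) = (40, 1) again — its k=1 value — and the period has length 1.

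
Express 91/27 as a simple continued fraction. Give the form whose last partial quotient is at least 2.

[3; 2, 1, 2, 3]

91 = 3×27 + 10
27 = 2×10 + 7
10 = 1×7 + 3
7 = 2×3 + 1
3 = 3×1 + 0  (stop)
So 91/27 = [3; 2, 1, 2, 3].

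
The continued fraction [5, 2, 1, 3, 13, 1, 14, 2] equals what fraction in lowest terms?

Fold from the inside: start with 2/1.
  14 + 1/2 = 29/2
  1 + 2/29 = 31/29
  13 + 29/31 = 432/31
  3 + 31/432 = 1327/432
  1 + 432/1327 = 1759/1327
  2 + 1327/1759 = 4845/1759
  5 + 1759/4845 = 25984/4845

25984/4845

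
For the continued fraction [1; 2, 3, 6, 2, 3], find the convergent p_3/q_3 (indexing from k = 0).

63/44

Using pₖ = aₖpₖ₋₁ + pₖ₋₂, qₖ = aₖqₖ₋₁ + qₖ₋₂ (with p₋₁=1, p₋₂=0, q₋₁=0, q₋₂=1):
  k=0: a=1, p=1, q=1
  k=1: a=2, p=3, q=2
  k=2: a=3, p=10, q=7
  k=3: a=6, p=63, q=44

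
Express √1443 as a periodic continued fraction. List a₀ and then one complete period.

a₀ = ⌊√1443⌋ = 37.
With m₀=0, d₀=1 and mₖ₊₁ = dₖaₖ − mₖ, dₖ₊₁ = (n − mₖ₊₁²)/dₖ, aₖ₊₁ = ⌊(a₀+mₖ₊₁)/dₖ₊₁⌋:
  k=1: m=37, d=74, a=1
  k=2: m=37, d=1, a=74
d=1 and a=2a₀=74 at k=2, so the next step gives (m, d) = (37, 74) again — its k=1 value — and the period has length 2.

[37; 1, 74]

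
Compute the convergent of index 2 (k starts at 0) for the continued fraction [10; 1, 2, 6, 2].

Using pₖ = aₖpₖ₋₁ + pₖ₋₂, qₖ = aₖqₖ₋₁ + qₖ₋₂ (with p₋₁=1, p₋₂=0, q₋₁=0, q₋₂=1):
  k=0: a=10, p=10, q=1
  k=1: a=1, p=11, q=1
  k=2: a=2, p=32, q=3

32/3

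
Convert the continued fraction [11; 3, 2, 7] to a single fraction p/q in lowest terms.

587/52

Using pₖ = aₖpₖ₋₁ + pₖ₋₂ and qₖ = aₖqₖ₋₁ + qₖ₋₂:
  k=0: a=11, p=11, q=1
  k=1: a=3, p=34, q=3
  k=2: a=2, p=79, q=7
  k=3: a=7, p=587, q=52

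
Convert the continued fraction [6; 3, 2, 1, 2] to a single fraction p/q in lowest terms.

Using pₖ = aₖpₖ₋₁ + pₖ₋₂ and qₖ = aₖqₖ₋₁ + qₖ₋₂:
  k=0: a=6, p=6, q=1
  k=1: a=3, p=19, q=3
  k=2: a=2, p=44, q=7
  k=3: a=1, p=63, q=10
  k=4: a=2, p=170, q=27

170/27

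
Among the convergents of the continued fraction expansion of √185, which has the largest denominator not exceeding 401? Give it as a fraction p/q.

3686/271

√185 = [13; 1, 1, 1, 1, 26, …] (period length 5).
Convergents:
  p_0/q_0 = 13/1
  p_1/q_1 = 14/1
  p_2/q_2 = 27/2
  p_3/q_3 = 41/3
  p_4/q_4 = 68/5
  p_5/q_5 = 1809/133
  p_6/q_6 = 1877/138
  p_7/q_7 = 3686/271
  p_8/q_8 = 5563/409
q_7 = 271 ≤ 401 < 409 = q_8, so the answer is 3686/271.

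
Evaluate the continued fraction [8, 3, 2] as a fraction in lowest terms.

58/7

Using pₖ = aₖpₖ₋₁ + pₖ₋₂ and qₖ = aₖqₖ₋₁ + qₖ₋₂:
  k=0: a=8, p=8, q=1
  k=1: a=3, p=25, q=3
  k=2: a=2, p=58, q=7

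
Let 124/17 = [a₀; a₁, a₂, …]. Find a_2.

2

124 = 7·17 + 5   →  a_0 = 7
17 = 3·5 + 2   →  a_1 = 3
5 = 2·2 + 1   →  a_2 = 2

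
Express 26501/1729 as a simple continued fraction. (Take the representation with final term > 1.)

[15; 3, 18, 3, 1, 7]

26501 = 15·1729 + 566
1729 = 3·566 + 31
566 = 18·31 + 8
31 = 3·8 + 7
8 = 1·7 + 1
7 = 7·1 + 0  (stop)
So 26501/1729 = [15; 3, 18, 3, 1, 7].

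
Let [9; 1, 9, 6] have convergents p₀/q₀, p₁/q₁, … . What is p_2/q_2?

Using pₖ = aₖpₖ₋₁ + pₖ₋₂, qₖ = aₖqₖ₋₁ + qₖ₋₂ (with p₋₁=1, p₋₂=0, q₋₁=0, q₋₂=1):
  k=0: a=9, p=9, q=1
  k=1: a=1, p=10, q=1
  k=2: a=9, p=99, q=10

99/10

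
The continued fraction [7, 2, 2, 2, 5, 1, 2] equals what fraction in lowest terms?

1624/219

Using pₖ = aₖpₖ₋₁ + pₖ₋₂ and qₖ = aₖqₖ₋₁ + qₖ₋₂:
  k=0: a=7, p=7, q=1
  k=1: a=2, p=15, q=2
  k=2: a=2, p=37, q=5
  k=3: a=2, p=89, q=12
  k=4: a=5, p=482, q=65
  k=5: a=1, p=571, q=77
  k=6: a=2, p=1624, q=219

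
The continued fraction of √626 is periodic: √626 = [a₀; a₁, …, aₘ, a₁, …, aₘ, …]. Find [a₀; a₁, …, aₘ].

a₀ = ⌊√626⌋ = 25.

[25; 50]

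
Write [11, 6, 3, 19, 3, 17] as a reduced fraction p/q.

216544/19407

Fold from the inside: start with 17/1.
  3 + 1/17 = 52/17
  19 + 17/52 = 1005/52
  3 + 52/1005 = 3067/1005
  6 + 1005/3067 = 19407/3067
  11 + 3067/19407 = 216544/19407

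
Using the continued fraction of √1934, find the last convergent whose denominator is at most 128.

√1934 = [43; 1, 42, 1, 86, …] (period length 4).
Convergents:
  p_0/q_0 = 43/1
  p_1/q_1 = 44/1
  p_2/q_2 = 1891/43
  p_3/q_3 = 1935/44
  p_4/q_4 = 168301/3827
q_3 = 44 ≤ 128 < 3827 = q_4, so the answer is 1935/44.

1935/44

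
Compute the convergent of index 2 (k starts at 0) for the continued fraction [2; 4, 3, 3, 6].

29/13

Using pₖ = aₖpₖ₋₁ + pₖ₋₂, qₖ = aₖqₖ₋₁ + qₖ₋₂ (with p₋₁=1, p₋₂=0, q₋₁=0, q₋₂=1):
  k=0: a=2, p=2, q=1
  k=1: a=4, p=9, q=4
  k=2: a=3, p=29, q=13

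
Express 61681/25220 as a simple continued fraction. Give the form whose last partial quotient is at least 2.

[2; 2, 4, 9, 2, 9, 7, 2]

61681 = 2*25220 + 11241
25220 = 2*11241 + 2738
11241 = 4*2738 + 289
2738 = 9*289 + 137
289 = 2*137 + 15
137 = 9*15 + 2
15 = 7*2 + 1
2 = 2*1 + 0  (stop)
So 61681/25220 = [2; 2, 4, 9, 2, 9, 7, 2].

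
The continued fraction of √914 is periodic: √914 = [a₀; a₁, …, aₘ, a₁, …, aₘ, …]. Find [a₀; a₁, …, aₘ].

[30; 4, 3, 3, 4, 60]

a₀ = ⌊√914⌋ = 30.
With m₀=0, d₀=1 and mₖ₊₁ = dₖaₖ − mₖ, dₖ₊₁ = (n − mₖ₊₁²)/dₖ, aₖ₊₁ = ⌊(a₀+mₖ₊₁)/dₖ₊₁⌋:
  k=1: m=30, d=14, a=4
  k=2: m=26, d=17, a=3
  k=3: m=25, d=17, a=3
  k=4: m=26, d=14, a=4
  k=5: m=30, d=1, a=60
d=1 and a=2a₀=60 at k=5, so the next step gives (m, d) = (30, 14) again — its k=1 value — and the period has length 5.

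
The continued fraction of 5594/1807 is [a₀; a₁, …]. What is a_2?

2

5594 = 3·1807 + 173   →  a_0 = 3
1807 = 10·173 + 77   →  a_1 = 10
173 = 2·77 + 19   →  a_2 = 2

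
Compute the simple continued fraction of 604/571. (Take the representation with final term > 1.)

604 = 1×571 + 33
571 = 17×33 + 10
33 = 3×10 + 3
10 = 3×3 + 1
3 = 3×1 + 0  (stop)
So 604/571 = [1; 17, 3, 3, 3].

[1; 17, 3, 3, 3]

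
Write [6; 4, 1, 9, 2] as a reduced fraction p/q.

Using pₖ = aₖpₖ₋₁ + pₖ₋₂ and qₖ = aₖqₖ₋₁ + qₖ₋₂:
  k=0: a=6, p=6, q=1
  k=1: a=4, p=25, q=4
  k=2: a=1, p=31, q=5
  k=3: a=9, p=304, q=49
  k=4: a=2, p=639, q=103

639/103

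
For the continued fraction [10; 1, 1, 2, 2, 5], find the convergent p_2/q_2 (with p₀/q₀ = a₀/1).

Using pₖ = aₖpₖ₋₁ + pₖ₋₂, qₖ = aₖqₖ₋₁ + qₖ₋₂ (with p₋₁=1, p₋₂=0, q₋₁=0, q₋₂=1):
  k=0: a=10, p=10, q=1
  k=1: a=1, p=11, q=1
  k=2: a=1, p=21, q=2

21/2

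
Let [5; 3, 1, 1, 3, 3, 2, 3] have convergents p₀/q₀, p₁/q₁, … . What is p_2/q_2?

Using pₖ = aₖpₖ₋₁ + pₖ₋₂, qₖ = aₖqₖ₋₁ + qₖ₋₂ (with p₋₁=1, p₋₂=0, q₋₁=0, q₋₂=1):
  k=0: a=5, p=5, q=1
  k=1: a=3, p=16, q=3
  k=2: a=1, p=21, q=4

21/4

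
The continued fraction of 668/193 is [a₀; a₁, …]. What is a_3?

1

668 = 3·193 + 89   →  a_0 = 3
193 = 2·89 + 15   →  a_1 = 2
89 = 5·15 + 14   →  a_2 = 5
15 = 1·14 + 1   →  a_3 = 1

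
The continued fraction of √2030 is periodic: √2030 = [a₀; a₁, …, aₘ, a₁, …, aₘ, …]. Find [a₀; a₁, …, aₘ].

a₀ = ⌊√2030⌋ = 45.

[45; 18, 90]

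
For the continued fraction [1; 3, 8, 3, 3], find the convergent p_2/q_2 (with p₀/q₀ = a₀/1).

Using pₖ = aₖpₖ₋₁ + pₖ₋₂, qₖ = aₖqₖ₋₁ + qₖ₋₂ (with p₋₁=1, p₋₂=0, q₋₁=0, q₋₂=1):
  k=0: a=1, p=1, q=1
  k=1: a=3, p=4, q=3
  k=2: a=8, p=33, q=25

33/25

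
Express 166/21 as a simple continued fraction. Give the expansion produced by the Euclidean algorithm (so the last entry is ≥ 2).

166 = 7×21 + 19
21 = 1×19 + 2
19 = 9×2 + 1
2 = 2×1 + 0  (stop)
So 166/21 = [7; 1, 9, 2].

[7; 1, 9, 2]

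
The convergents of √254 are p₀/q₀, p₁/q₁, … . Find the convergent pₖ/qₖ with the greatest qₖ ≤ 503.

√254 = [15; 1, 14, 1, 30, …] (period length 4).
Convergents:
  p_0/q_0 = 15/1
  p_1/q_1 = 16/1
  p_2/q_2 = 239/15
  p_3/q_3 = 255/16
  p_4/q_4 = 7889/495
  p_5/q_5 = 8144/511
q_4 = 495 ≤ 503 < 511 = q_5, so the answer is 7889/495.

7889/495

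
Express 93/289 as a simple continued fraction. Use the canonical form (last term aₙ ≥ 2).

[0; 3, 9, 3, 3]

93 = 0*289 + 93
289 = 3*93 + 10
93 = 9*10 + 3
10 = 3*3 + 1
3 = 3*1 + 0  (stop)
So 93/289 = [0; 3, 9, 3, 3].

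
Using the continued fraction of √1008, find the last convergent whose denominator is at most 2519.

32257/1016

√1008 = [31; 1, 2, 1, 62, …] (period length 4).
Convergents:
  p_0/q_0 = 31/1
  p_1/q_1 = 32/1
  p_2/q_2 = 95/3
  p_3/q_3 = 127/4
  p_4/q_4 = 7969/251
  p_5/q_5 = 8096/255
  p_6/q_6 = 24161/761
  p_7/q_7 = 32257/1016
  p_8/q_8 = 2024095/63753
q_7 = 1016 ≤ 2519 < 63753 = q_8, so the answer is 32257/1016.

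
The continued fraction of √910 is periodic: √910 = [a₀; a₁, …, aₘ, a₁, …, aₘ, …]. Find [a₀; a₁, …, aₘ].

[30; 6, 60]

a₀ = ⌊√910⌋ = 30.
With m₀=0, d₀=1 and mₖ₊₁ = dₖaₖ − mₖ, dₖ₊₁ = (n − mₖ₊₁²)/dₖ, aₖ₊₁ = ⌊(a₀+mₖ₊₁)/dₖ₊₁⌋:
  k=1: m=30, d=10, a=6
  k=2: m=30, d=1, a=60
d=1 and a=2a₀=60 at k=2, so the next step gives (m, d) = (30, 10) again — its k=1 value — and the period has length 2.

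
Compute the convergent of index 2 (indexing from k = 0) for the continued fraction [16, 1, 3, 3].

Using pₖ = aₖpₖ₋₁ + pₖ₋₂, qₖ = aₖqₖ₋₁ + qₖ₋₂ (with p₋₁=1, p₋₂=0, q₋₁=0, q₋₂=1):
  k=0: a=16, p=16, q=1
  k=1: a=1, p=17, q=1
  k=2: a=3, p=67, q=4

67/4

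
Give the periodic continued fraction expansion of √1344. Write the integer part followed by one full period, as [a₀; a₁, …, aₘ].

[36; 1, 1, 1, 17, 1, 1, 1, 72]

a₀ = ⌊√1344⌋ = 36.
With m₀=0, d₀=1 and mₖ₊₁ = dₖaₖ − mₖ, dₖ₊₁ = (n − mₖ₊₁²)/dₖ, aₖ₊₁ = ⌊(a₀+mₖ₊₁)/dₖ₊₁⌋:
  k=1: m=36, d=48, a=1
  k=2: m=12, d=25, a=1
  k=3: m=13, d=47, a=1
  k=4: m=34, d=4, a=17
  k=5: m=34, d=47, a=1
  k=6: m=13, d=25, a=1
  k=7: m=12, d=48, a=1
  k=8: m=36, d=1, a=72
d=1 and a=2a₀=72 at k=8, so the next step gives (m, d) = (36, 48) again — its k=1 value — and the period has length 8.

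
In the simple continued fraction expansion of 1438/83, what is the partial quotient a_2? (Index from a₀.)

13

1438 = 17·83 + 27   →  a_0 = 17
83 = 3·27 + 2   →  a_1 = 3
27 = 13·2 + 1   →  a_2 = 13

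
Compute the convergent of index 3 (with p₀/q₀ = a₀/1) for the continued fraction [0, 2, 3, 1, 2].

4/9

Using pₖ = aₖpₖ₋₁ + pₖ₋₂, qₖ = aₖqₖ₋₁ + qₖ₋₂ (with p₋₁=1, p₋₂=0, q₋₁=0, q₋₂=1):
  k=0: a=0, p=0, q=1
  k=1: a=2, p=1, q=2
  k=2: a=3, p=3, q=7
  k=3: a=1, p=4, q=9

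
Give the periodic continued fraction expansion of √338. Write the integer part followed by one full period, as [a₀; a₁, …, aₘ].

a₀ = ⌊√338⌋ = 18.
With m₀=0, d₀=1 and mₖ₊₁ = dₖaₖ − mₖ, dₖ₊₁ = (n − mₖ₊₁²)/dₖ, aₖ₊₁ = ⌊(a₀+mₖ₊₁)/dₖ₊₁⌋:
  k=1: m=18, d=14, a=2
  k=2: m=10, d=17, a=1
  k=3: m=7, d=17, a=1
  k=4: m=10, d=14, a=2
  k=5: m=18, d=1, a=36
d=1 and a=2a₀=36 at k=5, so the next step gives (m, d) = (18, 14) again — its k=1 value — and the period has length 5.

[18; 2, 1, 1, 2, 36]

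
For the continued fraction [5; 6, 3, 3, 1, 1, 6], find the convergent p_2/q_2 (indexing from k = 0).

Using pₖ = aₖpₖ₋₁ + pₖ₋₂, qₖ = aₖqₖ₋₁ + qₖ₋₂ (with p₋₁=1, p₋₂=0, q₋₁=0, q₋₂=1):
  k=0: a=5, p=5, q=1
  k=1: a=6, p=31, q=6
  k=2: a=3, p=98, q=19

98/19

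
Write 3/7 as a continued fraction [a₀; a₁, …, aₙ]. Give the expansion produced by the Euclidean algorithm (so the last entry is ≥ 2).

3 = 0*7 + 3
7 = 2*3 + 1
3 = 3*1 + 0  (stop)
So 3/7 = [0; 2, 3].

[0; 2, 3]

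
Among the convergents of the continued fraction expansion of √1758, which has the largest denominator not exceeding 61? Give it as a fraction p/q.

√1758 = [41; 1, 12, 1, 82, …] (period length 4).
Convergents:
  p_0/q_0 = 41/1
  p_1/q_1 = 42/1
  p_2/q_2 = 545/13
  p_3/q_3 = 587/14
  p_4/q_4 = 48679/1161
q_3 = 14 ≤ 61 < 1161 = q_4, so the answer is 587/14.

587/14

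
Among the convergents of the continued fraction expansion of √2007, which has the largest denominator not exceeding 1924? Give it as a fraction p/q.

√2007 = [44; 1, 3, 1, 88, …] (period length 4).
Convergents:
  p_0/q_0 = 44/1
  p_1/q_1 = 45/1
  p_2/q_2 = 179/4
  p_3/q_3 = 224/5
  p_4/q_4 = 19891/444
  p_5/q_5 = 20115/449
  p_6/q_6 = 80236/1791
  p_7/q_7 = 100351/2240
q_6 = 1791 ≤ 1924 < 2240 = q_7, so the answer is 80236/1791.

80236/1791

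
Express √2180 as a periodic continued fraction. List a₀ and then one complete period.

[46; 1, 2, 4, 2, 1, 92]

a₀ = ⌊√2180⌋ = 46.
With m₀=0, d₀=1 and mₖ₊₁ = dₖaₖ − mₖ, dₖ₊₁ = (n − mₖ₊₁²)/dₖ, aₖ₊₁ = ⌊(a₀+mₖ₊₁)/dₖ₊₁⌋:
  k=1: m=46, d=64, a=1
  k=2: m=18, d=29, a=2
  k=3: m=40, d=20, a=4
  k=4: m=40, d=29, a=2
  k=5: m=18, d=64, a=1
  k=6: m=46, d=1, a=92
d=1 and a=2a₀=92 at k=6, so the next step gives (m, d) = (46, 64) again — its k=1 value — and the period has length 6.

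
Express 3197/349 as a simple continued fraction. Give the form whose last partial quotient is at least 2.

[9; 6, 4, 3, 4]

3197 = 9×349 + 56
349 = 6×56 + 13
56 = 4×13 + 4
13 = 3×4 + 1
4 = 4×1 + 0  (stop)
So 3197/349 = [9; 6, 4, 3, 4].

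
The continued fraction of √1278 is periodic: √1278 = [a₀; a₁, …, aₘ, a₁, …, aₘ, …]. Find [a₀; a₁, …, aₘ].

[35; 1, 2, 1, 70]

a₀ = ⌊√1278⌋ = 35.
With m₀=0, d₀=1 and mₖ₊₁ = dₖaₖ − mₖ, dₖ₊₁ = (n − mₖ₊₁²)/dₖ, aₖ₊₁ = ⌊(a₀+mₖ₊₁)/dₖ₊₁⌋:
  k=1: m=35, d=53, a=1
  k=2: m=18, d=18, a=2
  k=3: m=18, d=53, a=1
  k=4: m=35, d=1, a=70
d=1 and a=2a₀=70 at k=4, so the next step gives (m, d) = (35, 53) again — its k=1 value — and the period has length 4.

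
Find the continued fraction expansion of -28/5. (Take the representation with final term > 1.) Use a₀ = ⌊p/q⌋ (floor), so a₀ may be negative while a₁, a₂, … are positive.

-28 = -6*5 + 2
5 = 2*2 + 1
2 = 2*1 + 0  (stop)
So -28/5 = [-6; 2, 2].

[-6; 2, 2]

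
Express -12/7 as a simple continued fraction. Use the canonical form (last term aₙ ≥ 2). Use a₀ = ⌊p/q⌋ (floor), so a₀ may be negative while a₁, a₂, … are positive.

[-2; 3, 2]

-12 = -2·7 + 2
7 = 3·2 + 1
2 = 2·1 + 0  (stop)
So -12/7 = [-2; 3, 2].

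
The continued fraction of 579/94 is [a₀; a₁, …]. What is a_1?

6

579 = 6·94 + 15   →  a_0 = 6
94 = 6·15 + 4   →  a_1 = 6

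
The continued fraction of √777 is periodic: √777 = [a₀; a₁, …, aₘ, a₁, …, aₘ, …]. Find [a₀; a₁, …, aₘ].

a₀ = ⌊√777⌋ = 27.
With m₀=0, d₀=1 and mₖ₊₁ = dₖaₖ − mₖ, dₖ₊₁ = (n − mₖ₊₁²)/dₖ, aₖ₊₁ = ⌊(a₀+mₖ₊₁)/dₖ₊₁⌋:
  k=1: m=27, d=48, a=1
  k=2: m=21, d=7, a=6
  k=3: m=21, d=48, a=1
  k=4: m=27, d=1, a=54
d=1 and a=2a₀=54 at k=4, so the next step gives (m, d) = (27, 48) again — its k=1 value — and the period has length 4.

[27; 1, 6, 1, 54]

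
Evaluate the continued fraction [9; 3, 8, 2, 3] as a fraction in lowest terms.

1715/184

Using pₖ = aₖpₖ₋₁ + pₖ₋₂ and qₖ = aₖqₖ₋₁ + qₖ₋₂:
  k=0: a=9, p=9, q=1
  k=1: a=3, p=28, q=3
  k=2: a=8, p=233, q=25
  k=3: a=2, p=494, q=53
  k=4: a=3, p=1715, q=184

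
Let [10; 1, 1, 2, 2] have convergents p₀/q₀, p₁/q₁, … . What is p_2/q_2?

21/2

Using pₖ = aₖpₖ₋₁ + pₖ₋₂, qₖ = aₖqₖ₋₁ + qₖ₋₂ (with p₋₁=1, p₋₂=0, q₋₁=0, q₋₂=1):
  k=0: a=10, p=10, q=1
  k=1: a=1, p=11, q=1
  k=2: a=1, p=21, q=2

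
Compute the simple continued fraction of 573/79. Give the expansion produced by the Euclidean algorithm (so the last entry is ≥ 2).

573 = 7×79 + 20
79 = 3×20 + 19
20 = 1×19 + 1
19 = 19×1 + 0  (stop)
So 573/79 = [7; 3, 1, 19].

[7; 3, 1, 19]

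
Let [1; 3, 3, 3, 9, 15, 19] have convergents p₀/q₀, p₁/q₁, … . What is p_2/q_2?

Using pₖ = aₖpₖ₋₁ + pₖ₋₂, qₖ = aₖqₖ₋₁ + qₖ₋₂ (with p₋₁=1, p₋₂=0, q₋₁=0, q₋₂=1):
  k=0: a=1, p=1, q=1
  k=1: a=3, p=4, q=3
  k=2: a=3, p=13, q=10

13/10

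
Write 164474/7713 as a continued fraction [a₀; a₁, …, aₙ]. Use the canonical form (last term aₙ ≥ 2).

164474 = 21·7713 + 2501
7713 = 3·2501 + 210
2501 = 11·210 + 191
210 = 1·191 + 19
191 = 10·19 + 1
19 = 19·1 + 0  (stop)
So 164474/7713 = [21; 3, 11, 1, 10, 19].

[21; 3, 11, 1, 10, 19]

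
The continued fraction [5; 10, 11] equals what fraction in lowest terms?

Fold from the inside: start with 11/1.
  10 + 1/11 = 111/11
  5 + 11/111 = 566/111

566/111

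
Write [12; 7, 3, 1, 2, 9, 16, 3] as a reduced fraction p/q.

Fold from the inside: start with 3/1.
  16 + 1/3 = 49/3
  9 + 3/49 = 444/49
  2 + 49/444 = 937/444
  1 + 444/937 = 1381/937
  3 + 937/1381 = 5080/1381
  7 + 1381/5080 = 36941/5080
  12 + 5080/36941 = 448372/36941

448372/36941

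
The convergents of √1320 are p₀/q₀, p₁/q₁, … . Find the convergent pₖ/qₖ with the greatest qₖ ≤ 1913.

23761/654

√1320 = [36; 3, 72, …] (period length 2).
Convergents:
  p_0/q_0 = 36/1
  p_1/q_1 = 109/3
  p_2/q_2 = 7884/217
  p_3/q_3 = 23761/654
  p_4/q_4 = 1718676/47305
q_3 = 654 ≤ 1913 < 47305 = q_4, so the answer is 23761/654.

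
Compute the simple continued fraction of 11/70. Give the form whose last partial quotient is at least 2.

11 = 0·70 + 11
70 = 6·11 + 4
11 = 2·4 + 3
4 = 1·3 + 1
3 = 3·1 + 0  (stop)
So 11/70 = [0; 6, 2, 1, 3].

[0; 6, 2, 1, 3]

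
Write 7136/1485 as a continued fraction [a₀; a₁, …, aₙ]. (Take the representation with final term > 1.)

[4; 1, 4, 7, 4, 2, 4]

7136 = 4·1485 + 1196
1485 = 1·1196 + 289
1196 = 4·289 + 40
289 = 7·40 + 9
40 = 4·9 + 4
9 = 2·4 + 1
4 = 4·1 + 0  (stop)
So 7136/1485 = [4; 1, 4, 7, 4, 2, 4].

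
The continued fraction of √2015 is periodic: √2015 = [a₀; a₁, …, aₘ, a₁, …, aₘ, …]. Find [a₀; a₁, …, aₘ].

[44; 1, 7, 1, 88]

a₀ = ⌊√2015⌋ = 44.
With m₀=0, d₀=1 and mₖ₊₁ = dₖaₖ − mₖ, dₖ₊₁ = (n − mₖ₊₁²)/dₖ, aₖ₊₁ = ⌊(a₀+mₖ₊₁)/dₖ₊₁⌋:
  k=1: m=44, d=79, a=1
  k=2: m=35, d=10, a=7
  k=3: m=35, d=79, a=1
  k=4: m=44, d=1, a=88
d=1 and a=2a₀=88 at k=4, so the next step gives (m, d) = (44, 79) again — its k=1 value — and the period has length 4.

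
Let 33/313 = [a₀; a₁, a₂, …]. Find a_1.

9

33 = 0·313 + 33   →  a_0 = 0
313 = 9·33 + 16   →  a_1 = 9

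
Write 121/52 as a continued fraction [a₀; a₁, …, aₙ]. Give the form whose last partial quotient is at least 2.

121 = 2×52 + 17
52 = 3×17 + 1
17 = 17×1 + 0  (stop)
So 121/52 = [2; 3, 17].

[2; 3, 17]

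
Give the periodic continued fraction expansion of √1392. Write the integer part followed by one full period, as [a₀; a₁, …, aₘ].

[37; 3, 4, 3, 74]

a₀ = ⌊√1392⌋ = 37.
With m₀=0, d₀=1 and mₖ₊₁ = dₖaₖ − mₖ, dₖ₊₁ = (n − mₖ₊₁²)/dₖ, aₖ₊₁ = ⌊(a₀+mₖ₊₁)/dₖ₊₁⌋:
  k=1: m=37, d=23, a=3
  k=2: m=32, d=16, a=4
  k=3: m=32, d=23, a=3
  k=4: m=37, d=1, a=74
d=1 and a=2a₀=74 at k=4, so the next step gives (m, d) = (37, 23) again — its k=1 value — and the period has length 4.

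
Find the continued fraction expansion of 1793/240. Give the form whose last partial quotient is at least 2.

1793 = 7*240 + 113
240 = 2*113 + 14
113 = 8*14 + 1
14 = 14*1 + 0  (stop)
So 1793/240 = [7; 2, 8, 14].

[7; 2, 8, 14]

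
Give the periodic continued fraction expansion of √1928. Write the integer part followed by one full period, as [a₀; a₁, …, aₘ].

[43; 1, 9, 1, 86]

a₀ = ⌊√1928⌋ = 43.
With m₀=0, d₀=1 and mₖ₊₁ = dₖaₖ − mₖ, dₖ₊₁ = (n − mₖ₊₁²)/dₖ, aₖ₊₁ = ⌊(a₀+mₖ₊₁)/dₖ₊₁⌋:
  k=1: m=43, d=79, a=1
  k=2: m=36, d=8, a=9
  k=3: m=36, d=79, a=1
  k=4: m=43, d=1, a=86
d=1 and a=2a₀=86 at k=4, so the next step gives (m, d) = (43, 79) again — its k=1 value — and the period has length 4.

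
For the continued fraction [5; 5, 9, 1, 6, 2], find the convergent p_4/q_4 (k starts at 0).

Using pₖ = aₖpₖ₋₁ + pₖ₋₂, qₖ = aₖqₖ₋₁ + qₖ₋₂ (with p₋₁=1, p₋₂=0, q₋₁=0, q₋₂=1):
  k=0: a=5, p=5, q=1
  k=1: a=5, p=26, q=5
  k=2: a=9, p=239, q=46
  k=3: a=1, p=265, q=51
  k=4: a=6, p=1829, q=352

1829/352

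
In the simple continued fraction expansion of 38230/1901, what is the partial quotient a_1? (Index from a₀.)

9

38230 = 20·1901 + 210   →  a_0 = 20
1901 = 9·210 + 11   →  a_1 = 9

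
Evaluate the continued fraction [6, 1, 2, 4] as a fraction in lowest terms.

87/13

Using pₖ = aₖpₖ₋₁ + pₖ₋₂ and qₖ = aₖqₖ₋₁ + qₖ₋₂:
  k=0: a=6, p=6, q=1
  k=1: a=1, p=7, q=1
  k=2: a=2, p=20, q=3
  k=3: a=4, p=87, q=13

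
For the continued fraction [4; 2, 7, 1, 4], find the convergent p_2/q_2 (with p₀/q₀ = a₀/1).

Using pₖ = aₖpₖ₋₁ + pₖ₋₂, qₖ = aₖqₖ₋₁ + qₖ₋₂ (with p₋₁=1, p₋₂=0, q₋₁=0, q₋₂=1):
  k=0: a=4, p=4, q=1
  k=1: a=2, p=9, q=2
  k=2: a=7, p=67, q=15

67/15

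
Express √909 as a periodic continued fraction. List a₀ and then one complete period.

a₀ = ⌊√909⌋ = 30.
With m₀=0, d₀=1 and mₖ₊₁ = dₖaₖ − mₖ, dₖ₊₁ = (n − mₖ₊₁²)/dₖ, aₖ₊₁ = ⌊(a₀+mₖ₊₁)/dₖ₊₁⌋:
  k=1: m=30, d=9, a=6
  k=2: m=24, d=37, a=1
  k=3: m=13, d=20, a=2
  k=4: m=27, d=9, a=6
  k=5: m=27, d=20, a=2
  k=6: m=13, d=37, a=1
  k=7: m=24, d=9, a=6
  k=8: m=30, d=1, a=60
d=1 and a=2a₀=60 at k=8, so the next step gives (m, d) = (30, 9) again — its k=1 value — and the period has length 8.

[30; 6, 1, 2, 6, 2, 1, 6, 60]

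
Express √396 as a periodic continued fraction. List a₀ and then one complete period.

a₀ = ⌊√396⌋ = 19.
With m₀=0, d₀=1 and mₖ₊₁ = dₖaₖ − mₖ, dₖ₊₁ = (n − mₖ₊₁²)/dₖ, aₖ₊₁ = ⌊(a₀+mₖ₊₁)/dₖ₊₁⌋:
  k=1: m=19, d=35, a=1
  k=2: m=16, d=4, a=8
  k=3: m=16, d=35, a=1
  k=4: m=19, d=1, a=38
d=1 and a=2a₀=38 at k=4, so the next step gives (m, d) = (19, 35) again — its k=1 value — and the period has length 4.

[19; 1, 8, 1, 38]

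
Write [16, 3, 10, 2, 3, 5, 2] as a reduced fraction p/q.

42701/2616

Fold from the inside: start with 2/1.
  5 + 1/2 = 11/2
  3 + 2/11 = 35/11
  2 + 11/35 = 81/35
  10 + 35/81 = 845/81
  3 + 81/845 = 2616/845
  16 + 845/2616 = 42701/2616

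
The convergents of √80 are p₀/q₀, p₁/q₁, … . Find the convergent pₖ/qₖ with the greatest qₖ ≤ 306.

√80 = [8; 1, 16, …] (period length 2).
Convergents:
  p_0/q_0 = 8/1
  p_1/q_1 = 9/1
  p_2/q_2 = 152/17
  p_3/q_3 = 161/18
  p_4/q_4 = 2728/305
  p_5/q_5 = 2889/323
q_4 = 305 ≤ 306 < 323 = q_5, so the answer is 2728/305.

2728/305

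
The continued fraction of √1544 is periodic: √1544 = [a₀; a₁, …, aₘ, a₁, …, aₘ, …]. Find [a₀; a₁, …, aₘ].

a₀ = ⌊√1544⌋ = 39.
With m₀=0, d₀=1 and mₖ₊₁ = dₖaₖ − mₖ, dₖ₊₁ = (n − mₖ₊₁²)/dₖ, aₖ₊₁ = ⌊(a₀+mₖ₊₁)/dₖ₊₁⌋:
  k=1: m=39, d=23, a=3
  k=2: m=30, d=28, a=2
  k=3: m=26, d=31, a=2
  k=4: m=36, d=8, a=9
  k=5: m=36, d=31, a=2
  k=6: m=26, d=28, a=2
  k=7: m=30, d=23, a=3
  k=8: m=39, d=1, a=78
d=1 and a=2a₀=78 at k=8, so the next step gives (m, d) = (39, 23) again — its k=1 value — and the period has length 8.

[39; 3, 2, 2, 9, 2, 2, 3, 78]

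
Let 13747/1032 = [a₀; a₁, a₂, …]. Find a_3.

2

13747 = 13·1032 + 331   →  a_0 = 13
1032 = 3·331 + 39   →  a_1 = 3
331 = 8·39 + 19   →  a_2 = 8
39 = 2·19 + 1   →  a_3 = 2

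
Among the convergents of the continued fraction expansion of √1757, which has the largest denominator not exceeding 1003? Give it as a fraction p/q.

√1757 = [41; 1, 10, 1, 82, …] (period length 4).
Convergents:
  p_0/q_0 = 41/1
  p_1/q_1 = 42/1
  p_2/q_2 = 461/11
  p_3/q_3 = 503/12
  p_4/q_4 = 41707/995
  p_5/q_5 = 42210/1007
q_4 = 995 ≤ 1003 < 1007 = q_5, so the answer is 41707/995.

41707/995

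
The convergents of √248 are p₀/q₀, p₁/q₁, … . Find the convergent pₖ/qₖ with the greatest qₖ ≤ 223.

2000/127

√248 = [15; 1, 2, 1, 30, …] (period length 4).
Convergents:
  p_0/q_0 = 15/1
  p_1/q_1 = 16/1
  p_2/q_2 = 47/3
  p_3/q_3 = 63/4
  p_4/q_4 = 1937/123
  p_5/q_5 = 2000/127
  p_6/q_6 = 5937/377
q_5 = 127 ≤ 223 < 377 = q_6, so the answer is 2000/127.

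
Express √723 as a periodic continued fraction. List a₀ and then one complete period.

a₀ = ⌊√723⌋ = 26.
With m₀=0, d₀=1 and mₖ₊₁ = dₖaₖ − mₖ, dₖ₊₁ = (n − mₖ₊₁²)/dₖ, aₖ₊₁ = ⌊(a₀+mₖ₊₁)/dₖ₊₁⌋:
  k=1: m=26, d=47, a=1
  k=2: m=21, d=6, a=7
  k=3: m=21, d=47, a=1
  k=4: m=26, d=1, a=52
d=1 and a=2a₀=52 at k=4, so the next step gives (m, d) = (26, 47) again — its k=1 value — and the period has length 4.

[26; 1, 7, 1, 52]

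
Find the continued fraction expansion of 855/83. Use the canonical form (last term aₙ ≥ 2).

[10; 3, 3, 8]

855 = 10*83 + 25
83 = 3*25 + 8
25 = 3*8 + 1
8 = 8*1 + 0  (stop)
So 855/83 = [10; 3, 3, 8].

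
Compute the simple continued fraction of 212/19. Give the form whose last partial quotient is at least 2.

212 = 11×19 + 3
19 = 6×3 + 1
3 = 3×1 + 0  (stop)
So 212/19 = [11; 6, 3].

[11; 6, 3]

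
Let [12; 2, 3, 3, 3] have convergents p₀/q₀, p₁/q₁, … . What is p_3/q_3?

286/23

Using pₖ = aₖpₖ₋₁ + pₖ₋₂, qₖ = aₖqₖ₋₁ + qₖ₋₂ (with p₋₁=1, p₋₂=0, q₋₁=0, q₋₂=1):
  k=0: a=12, p=12, q=1
  k=1: a=2, p=25, q=2
  k=2: a=3, p=87, q=7
  k=3: a=3, p=286, q=23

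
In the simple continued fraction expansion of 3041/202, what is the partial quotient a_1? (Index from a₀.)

18

3041 = 15·202 + 11   →  a_0 = 15
202 = 18·11 + 4   →  a_1 = 18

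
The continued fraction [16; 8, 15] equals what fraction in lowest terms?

Fold from the inside: start with 15/1.
  8 + 1/15 = 121/15
  16 + 15/121 = 1951/121

1951/121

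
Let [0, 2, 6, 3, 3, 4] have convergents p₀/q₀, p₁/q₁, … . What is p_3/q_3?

19/41

Using pₖ = aₖpₖ₋₁ + pₖ₋₂, qₖ = aₖqₖ₋₁ + qₖ₋₂ (with p₋₁=1, p₋₂=0, q₋₁=0, q₋₂=1):
  k=0: a=0, p=0, q=1
  k=1: a=2, p=1, q=2
  k=2: a=6, p=6, q=13
  k=3: a=3, p=19, q=41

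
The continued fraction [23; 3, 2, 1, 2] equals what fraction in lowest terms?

629/27

Using pₖ = aₖpₖ₋₁ + pₖ₋₂ and qₖ = aₖqₖ₋₁ + qₖ₋₂:
  k=0: a=23, p=23, q=1
  k=1: a=3, p=70, q=3
  k=2: a=2, p=163, q=7
  k=3: a=1, p=233, q=10
  k=4: a=2, p=629, q=27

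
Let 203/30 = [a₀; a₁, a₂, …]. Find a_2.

3

203 = 6·30 + 23   →  a_0 = 6
30 = 1·23 + 7   →  a_1 = 1
23 = 3·7 + 2   →  a_2 = 3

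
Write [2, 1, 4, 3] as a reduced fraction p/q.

Fold from the inside: start with 3/1.
  4 + 1/3 = 13/3
  1 + 3/13 = 16/13
  2 + 13/16 = 45/16

45/16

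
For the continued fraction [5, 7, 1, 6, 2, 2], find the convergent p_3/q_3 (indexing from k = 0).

282/55

Using pₖ = aₖpₖ₋₁ + pₖ₋₂, qₖ = aₖqₖ₋₁ + qₖ₋₂ (with p₋₁=1, p₋₂=0, q₋₁=0, q₋₂=1):
  k=0: a=5, p=5, q=1
  k=1: a=7, p=36, q=7
  k=2: a=1, p=41, q=8
  k=3: a=6, p=282, q=55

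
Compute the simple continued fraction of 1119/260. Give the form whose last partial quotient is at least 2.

[4; 3, 3, 2, 3, 3]

1119 = 4*260 + 79
260 = 3*79 + 23
79 = 3*23 + 10
23 = 2*10 + 3
10 = 3*3 + 1
3 = 3*1 + 0  (stop)
So 1119/260 = [4; 3, 3, 2, 3, 3].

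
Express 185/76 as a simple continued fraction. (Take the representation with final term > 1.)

185 = 2*76 + 33
76 = 2*33 + 10
33 = 3*10 + 3
10 = 3*3 + 1
3 = 3*1 + 0  (stop)
So 185/76 = [2; 2, 3, 3, 3].

[2; 2, 3, 3, 3]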